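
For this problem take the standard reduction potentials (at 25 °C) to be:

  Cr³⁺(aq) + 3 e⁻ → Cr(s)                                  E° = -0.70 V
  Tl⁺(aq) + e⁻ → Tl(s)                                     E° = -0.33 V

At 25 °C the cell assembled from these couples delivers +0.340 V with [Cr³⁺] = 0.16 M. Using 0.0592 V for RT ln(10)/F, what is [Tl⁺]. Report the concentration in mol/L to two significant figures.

0.17 M

Tl⁺/Tl is the cathode, Cr³⁺/Cr the anode: E°cell = +0.37 V, n = 3.
Overall reaction: 3 Tl⁺(aq) + Cr(s) → 3 Tl(s) + Cr³⁺(aq); Q = [Cr³⁺]^1/[Tl⁺]^3.
From E = E° − (0.0592/n) log Q: log Q = (E° − E)·n/0.0592 = (+0.37 − (+0.340))·3/0.0592 = 1.5203.
So 3·log[Tl⁺] = 1·log(0.16) − log Q = -0.7959 − (1.5203) = -2.3162; log[Tl⁺] = -2.3162 / 3 = -0.7721; [Tl⁺] = 10^(-0.7721) ≈ 0.17 M.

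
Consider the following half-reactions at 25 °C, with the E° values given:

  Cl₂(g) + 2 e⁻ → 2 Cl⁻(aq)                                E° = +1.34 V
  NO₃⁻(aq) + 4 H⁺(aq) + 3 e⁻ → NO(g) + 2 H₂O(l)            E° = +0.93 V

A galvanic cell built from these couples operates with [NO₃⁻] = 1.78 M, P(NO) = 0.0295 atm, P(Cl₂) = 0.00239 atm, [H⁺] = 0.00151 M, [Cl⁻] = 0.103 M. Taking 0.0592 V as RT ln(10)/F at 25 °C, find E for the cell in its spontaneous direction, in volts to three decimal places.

Cl₂/Cl⁻ is the cathode (higher E°), NO₃⁻/NO the anode: E°cell = +1.34 − (+0.93) = +0.41 V, n = 6.
Overall: 3 Cl₂(g) + 2 NO(g) + 4 H₂O(l) → 6 Cl⁻(aq) + 2 NO₃⁻(aq) + 8 H⁺(aq)
Q = [Cl⁻]^6·[NO₃⁻]^2·[H⁺]^8 / (P(Cl₂)^3·P(NO)^2); log Q = -17.065.
E = E° − (0.0592/n) log Q = +0.41 − (0.0592/6)(-17.065) = +0.578 V.

+0.578 V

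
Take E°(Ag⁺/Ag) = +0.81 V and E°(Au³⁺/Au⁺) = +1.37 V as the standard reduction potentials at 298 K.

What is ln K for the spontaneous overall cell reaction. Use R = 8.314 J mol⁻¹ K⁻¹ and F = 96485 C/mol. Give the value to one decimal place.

Cathode: Au³⁺/Au⁺; anode: Ag⁺/Ag. E°cell = (+1.37) − (+0.81) = +0.56 V, with n = 2.
ΔG° = −nFE° = −RT ln K, so ln K = nFE°/(RT) = (2)(96485)(+0.56) / ((8.314)(298)) = 43.617.

43.6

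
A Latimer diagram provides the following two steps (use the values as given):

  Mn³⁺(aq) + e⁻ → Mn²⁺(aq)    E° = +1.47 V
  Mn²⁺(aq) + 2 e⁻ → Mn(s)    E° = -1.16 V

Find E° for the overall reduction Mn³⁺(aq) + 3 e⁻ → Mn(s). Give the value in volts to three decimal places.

-0.283 V

Standard free energies of sequential steps add: ΔG°₃ = ΔG°₁ + ΔG°₂, so n₃E°₃ = n₁E°₁ + n₂E°₂.
E°₃ = (1×+1.47 + 2×-1.16) / 3 = (-0.850) / 3 = -0.283 V.
Simply averaging or adding the two E° values would be wrong; the electron-weighted sum is required.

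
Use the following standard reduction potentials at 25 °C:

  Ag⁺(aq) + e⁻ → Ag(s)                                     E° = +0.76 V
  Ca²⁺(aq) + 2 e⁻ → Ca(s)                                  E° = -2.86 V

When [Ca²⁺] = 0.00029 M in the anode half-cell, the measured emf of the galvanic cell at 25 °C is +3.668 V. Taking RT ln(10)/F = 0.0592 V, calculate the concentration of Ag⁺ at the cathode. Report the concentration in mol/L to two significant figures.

Ag⁺/Ag is the cathode, Ca²⁺/Ca the anode: E°cell = +3.62 V, n = 2.
Overall reaction: 2 Ag⁺(aq) + Ca(s) → 2 Ag(s) + Ca²⁺(aq); Q = [Ca²⁺]^1/[Ag⁺]^2.
From E = E° − (0.0592/n) log Q: log Q = (E° − E)·n/0.0592 = (+3.62 − (+3.668))·2/0.0592 = -1.6216.
So 2·log[Ag⁺] = 1·log(0.00029) − log Q = -3.5376 − (-1.6216) = -1.9160; log[Ag⁺] = -1.9160 / 2 = -0.9580; [Ag⁺] = 10^(-0.9580) ≈ 0.11 M.

0.11 M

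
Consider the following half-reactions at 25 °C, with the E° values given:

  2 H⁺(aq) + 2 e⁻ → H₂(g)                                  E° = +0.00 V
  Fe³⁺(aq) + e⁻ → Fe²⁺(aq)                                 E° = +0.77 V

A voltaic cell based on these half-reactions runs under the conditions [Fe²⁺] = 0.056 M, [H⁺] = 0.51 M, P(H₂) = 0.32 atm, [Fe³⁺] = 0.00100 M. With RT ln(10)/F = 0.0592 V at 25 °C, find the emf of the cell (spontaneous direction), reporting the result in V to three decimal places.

Fe³⁺/Fe²⁺ is the cathode (higher E°), H⁺/H₂ the anode: E°cell = +0.77 − (+0.00) = +0.77 V, n = 2.
Overall: 2 Fe³⁺(aq) + H₂(g) → 2 Fe²⁺(aq) + 2 H⁺(aq)
Q = [Fe²⁺]^2·[H⁺]^2 / ([Fe³⁺]^2·P(H₂)); log Q = 3.406.
E = E° − (0.0592/n) log Q = +0.77 − (0.0592/2)(3.406) = +0.669 V.

+0.669 V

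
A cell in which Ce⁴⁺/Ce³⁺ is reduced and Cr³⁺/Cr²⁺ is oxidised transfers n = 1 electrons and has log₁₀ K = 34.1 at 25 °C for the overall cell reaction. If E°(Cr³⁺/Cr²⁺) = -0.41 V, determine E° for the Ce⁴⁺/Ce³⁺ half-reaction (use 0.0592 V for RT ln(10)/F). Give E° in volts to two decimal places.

+1.61 V

E°cell = (0.0592/n)·log K = (0.0592/1)(34.1) = +2.019 V.
Since Ce⁴⁺/Ce³⁺ is the cathode and Cr³⁺/Cr²⁺ the anode, E°cell = E°(Ce⁴⁺/Ce³⁺) − E°(Cr³⁺/Cr²⁺).
So E°(Ce⁴⁺/Ce³⁺) = E°cell + E°(Cr³⁺/Cr²⁺) = +2.019 + (-0.41) = +1.61 V.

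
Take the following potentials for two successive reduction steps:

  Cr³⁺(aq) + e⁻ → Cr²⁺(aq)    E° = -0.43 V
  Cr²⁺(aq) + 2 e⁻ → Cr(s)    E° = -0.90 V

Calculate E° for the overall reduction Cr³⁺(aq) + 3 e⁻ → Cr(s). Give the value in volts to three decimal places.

Since ΔG° = −nFE° is additive over sequential reductions, n₃E°₃ = n₁E°₁ + n₂E°₂.
E°₃ = (1×-0.43 + 2×-0.90) / 3 = (-2.230) / 3 = -0.743 V.
Simply averaging or adding the two E° values would be wrong; the electron-weighted sum is required.

-0.743 V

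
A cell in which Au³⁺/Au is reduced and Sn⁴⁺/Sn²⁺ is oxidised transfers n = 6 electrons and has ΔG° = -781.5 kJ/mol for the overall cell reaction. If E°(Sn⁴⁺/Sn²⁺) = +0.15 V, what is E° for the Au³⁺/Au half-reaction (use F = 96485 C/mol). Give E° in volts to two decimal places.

+1.50 V

E°cell = −ΔG°/(nF) = −(-781.5×10³)/((6)(96485)) = +1.350 V.
Since Au³⁺/Au is the cathode and Sn⁴⁺/Sn²⁺ the anode, E°cell = E°(Au³⁺/Au) − E°(Sn⁴⁺/Sn²⁺).
So E°(Au³⁺/Au) = E°cell + E°(Sn⁴⁺/Sn²⁺) = +1.350 + (+0.15) = +1.50 V.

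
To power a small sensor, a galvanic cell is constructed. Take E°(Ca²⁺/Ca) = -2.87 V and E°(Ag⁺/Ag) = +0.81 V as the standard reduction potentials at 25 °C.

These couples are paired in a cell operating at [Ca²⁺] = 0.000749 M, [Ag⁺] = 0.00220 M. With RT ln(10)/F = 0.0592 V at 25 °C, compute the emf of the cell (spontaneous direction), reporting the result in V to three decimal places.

+3.615 V

Ag⁺/Ag is the cathode (higher E°), Ca²⁺/Ca the anode: E°cell = +0.81 − (-2.87) = +3.68 V, n = 2.
Overall: 2 Ag⁺(aq) + Ca(s) → 2 Ag(s) + Ca²⁺(aq)
Q = [Ca²⁺] / ([Ag⁺]^2); log Q = 2.190.
E = E° − (0.0592/n) log Q = +3.68 − (0.0592/2)(2.190) = +3.615 V.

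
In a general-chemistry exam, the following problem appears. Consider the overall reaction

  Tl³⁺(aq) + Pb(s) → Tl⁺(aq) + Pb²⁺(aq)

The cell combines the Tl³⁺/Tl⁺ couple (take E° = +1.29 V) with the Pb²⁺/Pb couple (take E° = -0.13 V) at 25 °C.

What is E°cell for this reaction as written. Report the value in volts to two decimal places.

+1.42 V

The Tl³⁺/Tl⁺ couple has the higher reduction potential, so it is the cathode; Pb²⁺/Pb is oxidised at the anode.
E°cell = E°(cathode) − E°(anode) = (+1.29) − (-0.13) = +1.42 V.
Since E°cell > 0, the reaction is spontaneous under standard conditions.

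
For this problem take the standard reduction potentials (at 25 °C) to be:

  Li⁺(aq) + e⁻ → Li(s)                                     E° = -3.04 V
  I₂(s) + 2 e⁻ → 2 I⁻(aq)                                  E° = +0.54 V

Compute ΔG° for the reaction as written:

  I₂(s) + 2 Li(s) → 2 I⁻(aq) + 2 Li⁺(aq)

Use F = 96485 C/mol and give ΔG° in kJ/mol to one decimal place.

As written, I₂/I⁻ is reduced (cathode) and Li⁺/Li is oxidised (anode), so E°cell = (+0.54) − (-3.04) = +3.58 V.
Balancing electrons gives n = 2.
ΔG° = −nFE° = −(2)(96485)(+3.58) = -690,833 J = -690.8 kJ/mol.

-690.8 kJ/mol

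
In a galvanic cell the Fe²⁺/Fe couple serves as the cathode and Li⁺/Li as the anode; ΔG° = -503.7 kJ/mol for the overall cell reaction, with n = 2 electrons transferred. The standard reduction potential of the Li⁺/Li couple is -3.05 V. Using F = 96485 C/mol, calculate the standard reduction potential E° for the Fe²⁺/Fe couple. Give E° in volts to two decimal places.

E°cell = −ΔG°/(nF) = −(-503.7×10³)/((2)(96485)) = +2.610 V.
Since Fe²⁺/Fe is the cathode and Li⁺/Li the anode, E°cell = E°(Fe²⁺/Fe) − E°(Li⁺/Li).
So E°(Fe²⁺/Fe) = E°cell + E°(Li⁺/Li) = +2.610 + (-3.05) = -0.44 V.

-0.44 V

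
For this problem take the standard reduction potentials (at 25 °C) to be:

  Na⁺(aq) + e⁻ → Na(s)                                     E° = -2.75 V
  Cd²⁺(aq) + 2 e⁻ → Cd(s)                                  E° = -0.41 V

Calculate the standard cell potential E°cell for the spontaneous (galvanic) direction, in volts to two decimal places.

+2.34 V

The Cd²⁺/Cd couple has the higher reduction potential, so it is the cathode; Na⁺/Na is oxidised at the anode.
E°cell = E°(cathode) − E°(anode) = (-0.41) − (-2.75) = +2.34 V.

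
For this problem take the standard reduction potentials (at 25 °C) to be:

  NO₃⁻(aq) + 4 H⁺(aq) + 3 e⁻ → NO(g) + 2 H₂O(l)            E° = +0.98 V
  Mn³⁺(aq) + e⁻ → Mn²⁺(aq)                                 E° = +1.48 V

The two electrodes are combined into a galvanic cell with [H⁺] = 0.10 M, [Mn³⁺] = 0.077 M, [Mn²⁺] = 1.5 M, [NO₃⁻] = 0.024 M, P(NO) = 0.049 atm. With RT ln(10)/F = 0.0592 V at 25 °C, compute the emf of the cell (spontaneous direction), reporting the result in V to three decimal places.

+0.509 V

Mn³⁺/Mn²⁺ is the cathode (higher E°), NO₃⁻/NO the anode: E°cell = +1.48 − (+0.98) = +0.50 V, n = 3.
Overall: 3 Mn³⁺(aq) + NO(g) + 2 H₂O(l) → 3 Mn²⁺(aq) + NO₃⁻(aq) + 4 H⁺(aq)
Q = [Mn²⁺]^3·[NO₃⁻]·[H⁺]^4 / ([Mn³⁺]^3·P(NO)); log Q = -0.441.
E = E° − (0.0592/n) log Q = +0.50 − (0.0592/3)(-0.441) = +0.509 V.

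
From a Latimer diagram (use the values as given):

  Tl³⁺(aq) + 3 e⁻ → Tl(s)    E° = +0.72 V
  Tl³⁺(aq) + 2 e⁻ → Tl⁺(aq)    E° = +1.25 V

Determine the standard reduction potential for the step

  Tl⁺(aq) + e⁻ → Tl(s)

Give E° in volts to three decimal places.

Sequential free energies add, so n₃E°₃ = n₁E°₁ + n₂E°₂.
With n₃ = 3, and the known step contributing 2×(+1.25) V, the unknown satisfies 1·E° = 3×(+0.72) − 2×(+1.25) = -0.340.
E° = -0.340 / 1 = -0.340 V.

-0.340 V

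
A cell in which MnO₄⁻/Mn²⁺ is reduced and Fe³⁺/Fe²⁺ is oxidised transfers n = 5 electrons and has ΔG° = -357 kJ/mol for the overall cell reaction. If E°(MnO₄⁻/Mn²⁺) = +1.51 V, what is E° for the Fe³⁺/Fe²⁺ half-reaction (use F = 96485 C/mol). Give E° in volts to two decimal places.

E°cell = −ΔG°/(nF) = −(-357×10³)/((5)(96485)) = +0.740 V.
Since MnO₄⁻/Mn²⁺ is the cathode and Fe³⁺/Fe²⁺ the anode, E°cell = E°(MnO₄⁻/Mn²⁺) − E°(Fe³⁺/Fe²⁺).
So E°(Fe³⁺/Fe²⁺) = E°(MnO₄⁻/Mn²⁺) − E°cell = (+1.51) − (+0.740) = +0.77 V.

+0.77 V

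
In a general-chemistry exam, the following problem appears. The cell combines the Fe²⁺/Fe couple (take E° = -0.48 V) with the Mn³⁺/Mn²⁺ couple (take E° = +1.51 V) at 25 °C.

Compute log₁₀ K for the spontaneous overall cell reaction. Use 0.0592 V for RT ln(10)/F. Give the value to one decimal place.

67.2

Cathode: Mn³⁺/Mn²⁺; anode: Fe²⁺/Fe. E°cell = +1.99 V, n = 2.
log K = nE°cell / 0.0592 = (2)(+1.99) / 0.0592 = 67.2.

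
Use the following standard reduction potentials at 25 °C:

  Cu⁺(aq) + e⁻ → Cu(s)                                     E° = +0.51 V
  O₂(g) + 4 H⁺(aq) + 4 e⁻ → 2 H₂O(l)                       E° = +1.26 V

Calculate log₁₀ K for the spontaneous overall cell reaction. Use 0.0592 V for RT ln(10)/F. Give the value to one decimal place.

50.7

Cathode: O₂/H₂O; anode: Cu⁺/Cu. E°cell = +0.75 V, n = 4.
log K = nE°cell / 0.0592 = (4)(+0.75) / 0.0592 = 50.7.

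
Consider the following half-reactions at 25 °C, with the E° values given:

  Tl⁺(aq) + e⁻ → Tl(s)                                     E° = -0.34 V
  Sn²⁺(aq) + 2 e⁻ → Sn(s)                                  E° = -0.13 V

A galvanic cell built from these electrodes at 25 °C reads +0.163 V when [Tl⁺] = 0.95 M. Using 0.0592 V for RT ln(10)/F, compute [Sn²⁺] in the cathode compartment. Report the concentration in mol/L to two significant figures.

Sn²⁺/Sn is the cathode, Tl⁺/Tl the anode: E°cell = +0.21 V, n = 2.
Overall reaction: Sn²⁺(aq) + 2 Tl(s) → Sn(s) + 2 Tl⁺(aq); Q = [Tl⁺]^2/[Sn²⁺]^1.
From E = E° − (0.0592/n) log Q: log Q = (E° − E)·n/0.0592 = (+0.21 − (+0.163))·2/0.0592 = 1.5878.
So 1·log[Sn²⁺] = 2·log(0.95) − log Q = -0.0446 − (1.5878) = -1.6324; [Sn²⁺] = 10^(-1.6324) ≈ 0.023 M.

0.023 M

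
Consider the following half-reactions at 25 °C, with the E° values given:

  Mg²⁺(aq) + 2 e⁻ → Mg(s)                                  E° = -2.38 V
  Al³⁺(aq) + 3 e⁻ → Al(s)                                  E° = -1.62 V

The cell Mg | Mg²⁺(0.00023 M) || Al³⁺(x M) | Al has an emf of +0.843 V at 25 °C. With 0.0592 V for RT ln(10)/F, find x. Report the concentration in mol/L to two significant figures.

Al³⁺/Al is the cathode, Mg²⁺/Mg the anode: E°cell = +0.76 V, n = 6.
Overall reaction: 2 Al³⁺(aq) + 3 Mg(s) → 2 Al(s) + 3 Mg²⁺(aq); Q = [Mg²⁺]^3/[Al³⁺]^2.
From E = E° − (0.0592/n) log Q: log Q = (E° − E)·n/0.0592 = (+0.76 − (+0.843))·6/0.0592 = -8.4122.
So 2·log[Al³⁺] = 3·log(0.00023) − log Q = -10.9148 − (-8.4122) = -2.5026; log[Al³⁺] = -2.5026 / 2 = -1.2513; [Al³⁺] = 10^(-1.2513) ≈ 0.056 M.

0.056 M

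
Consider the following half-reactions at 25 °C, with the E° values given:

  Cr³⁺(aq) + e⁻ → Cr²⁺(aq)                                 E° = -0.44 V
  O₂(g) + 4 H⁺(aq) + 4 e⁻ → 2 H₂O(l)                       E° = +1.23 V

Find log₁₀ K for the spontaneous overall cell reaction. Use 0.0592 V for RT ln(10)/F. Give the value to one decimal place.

112.8

Cathode: O₂/H₂O; anode: Cr³⁺/Cr²⁺. E°cell = +1.67 V, n = 4.
log K = nE°cell / 0.0592 = (4)(+1.67) / 0.0592 = 112.8.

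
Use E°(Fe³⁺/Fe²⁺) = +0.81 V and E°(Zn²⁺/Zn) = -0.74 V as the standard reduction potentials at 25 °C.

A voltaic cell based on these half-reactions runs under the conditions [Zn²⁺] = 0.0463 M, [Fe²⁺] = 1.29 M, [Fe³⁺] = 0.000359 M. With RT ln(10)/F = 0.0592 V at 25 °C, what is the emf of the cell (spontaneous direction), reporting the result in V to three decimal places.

Fe³⁺/Fe²⁺ is the cathode (higher E°), Zn²⁺/Zn the anode: E°cell = +0.81 − (-0.74) = +1.55 V, n = 2.
Overall: 2 Fe³⁺(aq) + Zn(s) → 2 Fe²⁺(aq) + Zn²⁺(aq)
Q = [Fe²⁺]^2·[Zn²⁺] / ([Fe³⁺]^2); log Q = 5.777.
E = E° − (0.0592/n) log Q = +1.55 − (0.0592/2)(5.777) = +1.379 V.

+1.379 V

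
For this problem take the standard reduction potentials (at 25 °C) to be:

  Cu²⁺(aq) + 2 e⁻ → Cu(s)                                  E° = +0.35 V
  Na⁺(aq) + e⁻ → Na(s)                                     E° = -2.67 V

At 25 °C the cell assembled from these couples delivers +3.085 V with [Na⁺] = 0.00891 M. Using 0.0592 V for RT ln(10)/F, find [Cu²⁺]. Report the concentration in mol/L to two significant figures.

0.012 M

Cu²⁺/Cu is the cathode, Na⁺/Na the anode: E°cell = +3.02 V, n = 2.
Overall reaction: Cu²⁺(aq) + 2 Na(s) → Cu(s) + 2 Na⁺(aq); Q = [Na⁺]^2/[Cu²⁺]^1.
From E = E° − (0.0592/n) log Q: log Q = (E° − E)·n/0.0592 = (+3.02 − (+3.085))·2/0.0592 = -2.1959.
So 1·log[Cu²⁺] = 2·log(0.00891) − log Q = -4.1002 − (-2.1959) = -1.9043; [Cu²⁺] = 10^(-1.9043) ≈ 0.012 M.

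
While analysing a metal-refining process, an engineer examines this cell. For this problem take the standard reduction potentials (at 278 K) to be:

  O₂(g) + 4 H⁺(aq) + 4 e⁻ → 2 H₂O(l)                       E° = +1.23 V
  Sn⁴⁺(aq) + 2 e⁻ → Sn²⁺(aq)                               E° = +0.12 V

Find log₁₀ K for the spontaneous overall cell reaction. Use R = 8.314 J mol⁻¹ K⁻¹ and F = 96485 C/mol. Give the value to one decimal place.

80.5

Cathode: O₂/H₂O; anode: Sn⁴⁺/Sn²⁺. E°cell = (+1.23) − (+0.12) = +1.11 V, with n = 4.
ΔG° = −nFE° = −RT ln K, so ln K = nFE°/(RT) = (4)(96485)(+1.11) / ((8.314)(278)) = 185.348.
log₁₀ K = 185.348 / ln 10 = 80.5.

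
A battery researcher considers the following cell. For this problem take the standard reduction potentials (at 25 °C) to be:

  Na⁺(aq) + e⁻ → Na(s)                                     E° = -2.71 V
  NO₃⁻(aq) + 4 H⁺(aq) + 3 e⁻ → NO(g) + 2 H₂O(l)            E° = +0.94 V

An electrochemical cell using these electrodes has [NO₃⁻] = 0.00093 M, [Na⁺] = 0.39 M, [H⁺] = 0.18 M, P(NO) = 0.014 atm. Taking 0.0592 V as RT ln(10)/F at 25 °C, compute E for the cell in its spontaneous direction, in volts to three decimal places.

+3.592 V

NO₃⁻/NO is the cathode (higher E°), Na⁺/Na the anode: E°cell = +0.94 − (-2.71) = +3.65 V, n = 3.
Overall: NO₃⁻(aq) + 4 H⁺(aq) + 3 Na(s) → NO(g) + 2 H₂O(l) + 3 Na⁺(aq)
Q = P(NO)·[Na⁺]^3 / ([NO₃⁻]·[H⁺]^4); log Q = 2.930.
E = E° − (0.0592/n) log Q = +3.65 − (0.0592/3)(2.930) = +3.592 V.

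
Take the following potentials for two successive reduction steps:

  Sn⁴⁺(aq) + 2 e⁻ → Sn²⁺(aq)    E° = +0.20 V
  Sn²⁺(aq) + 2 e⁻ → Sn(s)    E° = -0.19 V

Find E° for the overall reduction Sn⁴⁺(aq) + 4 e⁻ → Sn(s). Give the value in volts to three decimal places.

+0.005 V

Standard free energies of sequential steps add: ΔG°₃ = ΔG°₁ + ΔG°₂, so n₃E°₃ = n₁E°₁ + n₂E°₂.
E°₃ = (2×+0.20 + 2×-0.19) / 4 = (+0.020) / 4 = +0.005 V.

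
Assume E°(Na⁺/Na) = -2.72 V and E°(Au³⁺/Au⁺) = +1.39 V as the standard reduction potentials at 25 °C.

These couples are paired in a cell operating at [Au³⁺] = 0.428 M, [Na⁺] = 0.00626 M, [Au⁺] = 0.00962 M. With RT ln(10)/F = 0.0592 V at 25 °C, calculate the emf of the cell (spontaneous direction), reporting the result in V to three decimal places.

+4.289 V

Au³⁺/Au⁺ is the cathode (higher E°), Na⁺/Na the anode: E°cell = +1.39 − (-2.72) = +4.11 V, n = 2.
Overall: Au³⁺(aq) + 2 Na(s) → Au⁺(aq) + 2 Na⁺(aq)
Q = [Au⁺]·[Na⁺]^2 / ([Au³⁺]); log Q = -6.055.
E = E° − (0.0592/n) log Q = +4.11 − (0.0592/2)(-6.055) = +4.289 V.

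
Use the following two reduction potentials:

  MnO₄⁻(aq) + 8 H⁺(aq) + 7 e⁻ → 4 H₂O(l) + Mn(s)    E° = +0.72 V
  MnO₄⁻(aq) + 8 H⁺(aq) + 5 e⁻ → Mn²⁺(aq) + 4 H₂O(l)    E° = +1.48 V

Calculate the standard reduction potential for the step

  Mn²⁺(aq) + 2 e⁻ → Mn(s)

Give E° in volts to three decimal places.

Sequential free energies add, so n₃E°₃ = n₁E°₁ + n₂E°₂.
With n₃ = 7, and the known step contributing 5×(+1.48) V, the unknown satisfies 2·E° = 7×(+0.72) − 5×(+1.48) = -2.360.
E° = -2.360 / 2 = -1.180 V.

-1.180 V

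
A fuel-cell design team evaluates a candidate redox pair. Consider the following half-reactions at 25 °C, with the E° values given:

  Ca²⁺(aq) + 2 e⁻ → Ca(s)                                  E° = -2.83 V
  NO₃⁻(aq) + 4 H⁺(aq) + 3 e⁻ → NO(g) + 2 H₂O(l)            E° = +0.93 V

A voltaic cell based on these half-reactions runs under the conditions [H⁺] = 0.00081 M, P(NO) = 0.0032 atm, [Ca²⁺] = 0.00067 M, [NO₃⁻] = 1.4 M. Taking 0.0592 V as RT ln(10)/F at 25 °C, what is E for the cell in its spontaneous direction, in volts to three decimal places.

NO₃⁻/NO is the cathode (higher E°), Ca²⁺/Ca the anode: E°cell = +0.93 − (-2.83) = +3.76 V, n = 6.
Overall: 2 NO₃⁻(aq) + 8 H⁺(aq) + 3 Ca(s) → 2 NO(g) + 4 H₂O(l) + 3 Ca²⁺(aq)
Q = P(NO)^2·[Ca²⁺]^3 / ([NO₃⁻]^2·[H⁺]^8); log Q = 9.928.
E = E° − (0.0592/n) log Q = +3.76 − (0.0592/6)(9.928) = +3.662 V.

+3.662 V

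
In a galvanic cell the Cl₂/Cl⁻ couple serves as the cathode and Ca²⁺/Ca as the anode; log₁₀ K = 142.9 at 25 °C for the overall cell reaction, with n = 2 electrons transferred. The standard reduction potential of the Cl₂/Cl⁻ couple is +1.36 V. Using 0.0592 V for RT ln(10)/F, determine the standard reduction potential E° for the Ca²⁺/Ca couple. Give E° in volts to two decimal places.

E°cell = (0.0592/n)·log K = (0.0592/2)(142.9) = +4.230 V.
Since Cl₂/Cl⁻ is the cathode and Ca²⁺/Ca the anode, E°cell = E°(Cl₂/Cl⁻) − E°(Ca²⁺/Ca).
So E°(Ca²⁺/Ca) = E°(Cl₂/Cl⁻) − E°cell = (+1.36) − (+4.230) = -2.87 V.

-2.87 V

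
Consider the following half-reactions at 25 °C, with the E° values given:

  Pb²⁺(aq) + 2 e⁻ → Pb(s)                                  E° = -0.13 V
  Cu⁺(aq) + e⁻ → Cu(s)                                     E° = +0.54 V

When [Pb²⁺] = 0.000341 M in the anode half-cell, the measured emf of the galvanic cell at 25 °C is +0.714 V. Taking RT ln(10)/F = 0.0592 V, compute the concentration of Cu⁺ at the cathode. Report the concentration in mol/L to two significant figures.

0.10 M

Cu⁺/Cu is the cathode, Pb²⁺/Pb the anode: E°cell = +0.67 V, n = 2.
Overall reaction: 2 Cu⁺(aq) + Pb(s) → 2 Cu(s) + Pb²⁺(aq); Q = [Pb²⁺]^1/[Cu⁺]^2.
From E = E° − (0.0592/n) log Q: log Q = (E° − E)·n/0.0592 = (+0.67 − (+0.714))·2/0.0592 = -1.4865.
So 2·log[Cu⁺] = 1·log(0.000341) − log Q = -3.4672 − (-1.4865) = -1.9807; log[Cu⁺] = -1.9807 / 2 = -0.9903; [Cu⁺] = 10^(-0.9903) ≈ 0.10 M.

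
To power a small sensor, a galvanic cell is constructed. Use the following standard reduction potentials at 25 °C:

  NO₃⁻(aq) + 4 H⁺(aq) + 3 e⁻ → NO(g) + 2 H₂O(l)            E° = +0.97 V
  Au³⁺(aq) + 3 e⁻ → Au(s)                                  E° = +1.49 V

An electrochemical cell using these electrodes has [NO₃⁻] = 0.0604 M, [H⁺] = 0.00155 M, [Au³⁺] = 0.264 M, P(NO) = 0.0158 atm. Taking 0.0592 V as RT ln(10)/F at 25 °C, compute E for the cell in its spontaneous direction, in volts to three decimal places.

+0.719 V

Au³⁺/Au is the cathode (higher E°), NO₃⁻/NO the anode: E°cell = +1.49 − (+0.97) = +0.52 V, n = 3.
Overall: Au³⁺(aq) + NO(g) + 2 H₂O(l) → Au(s) + NO₃⁻(aq) + 4 H⁺(aq)
Q = [NO₃⁻]·[H⁺]^4 / ([Au³⁺]·P(NO)); log Q = -10.078.
E = E° − (0.0592/n) log Q = +0.52 − (0.0592/3)(-10.078) = +0.719 V.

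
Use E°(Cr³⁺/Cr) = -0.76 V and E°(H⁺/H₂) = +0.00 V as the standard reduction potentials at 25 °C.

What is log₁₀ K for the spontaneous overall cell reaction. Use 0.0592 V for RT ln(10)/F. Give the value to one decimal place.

77.0

Cathode: H⁺/H₂; anode: Cr³⁺/Cr. E°cell = +0.76 V, n = 6.
log K = nE°cell / 0.0592 = (6)(+0.76) / 0.0592 = 77.0.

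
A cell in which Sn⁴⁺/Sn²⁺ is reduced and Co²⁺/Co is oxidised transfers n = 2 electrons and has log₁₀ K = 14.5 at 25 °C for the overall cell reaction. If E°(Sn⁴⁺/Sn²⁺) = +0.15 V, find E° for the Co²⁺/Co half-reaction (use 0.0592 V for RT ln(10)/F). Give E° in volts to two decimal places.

-0.28 V

E°cell = (0.0592/n)·log K = (0.0592/2)(14.5) = +0.429 V.
Since Sn⁴⁺/Sn²⁺ is the cathode and Co²⁺/Co the anode, E°cell = E°(Sn⁴⁺/Sn²⁺) − E°(Co²⁺/Co).
So E°(Co²⁺/Co) = E°(Sn⁴⁺/Sn²⁺) − E°cell = (+0.15) − (+0.429) = -0.28 V.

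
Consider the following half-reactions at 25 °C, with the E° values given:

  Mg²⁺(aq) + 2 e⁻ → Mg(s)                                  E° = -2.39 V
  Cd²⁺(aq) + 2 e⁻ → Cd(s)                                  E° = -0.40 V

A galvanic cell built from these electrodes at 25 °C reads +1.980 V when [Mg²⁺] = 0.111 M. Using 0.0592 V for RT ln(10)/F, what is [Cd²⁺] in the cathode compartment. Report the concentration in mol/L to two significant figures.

0.051 M

Cd²⁺/Cd is the cathode, Mg²⁺/Mg the anode: E°cell = +1.99 V, n = 2.
Overall reaction: Cd²⁺(aq) + Mg(s) → Cd(s) + Mg²⁺(aq); Q = [Mg²⁺]^1/[Cd²⁺]^1.
From E = E° − (0.0592/n) log Q: log Q = (E° − E)·n/0.0592 = (+1.99 − (+1.980))·2/0.0592 = 0.3378.
So 1·log[Cd²⁺] = 1·log(0.111) − log Q = -0.9547 − (0.3378) = -1.2925; [Cd²⁺] = 10^(-1.2925) ≈ 0.051 M.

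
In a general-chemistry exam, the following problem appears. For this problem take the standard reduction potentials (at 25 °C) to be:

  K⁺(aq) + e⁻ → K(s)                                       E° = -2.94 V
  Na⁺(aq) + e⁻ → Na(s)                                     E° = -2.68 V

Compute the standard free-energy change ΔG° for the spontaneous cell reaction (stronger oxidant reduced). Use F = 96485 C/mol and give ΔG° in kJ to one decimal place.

-25.1 kJ

Na⁺/Na (E° = -2.68 V) is the cathode; K⁺/K (E° = -2.94 V) is the anode, so E°cell = +0.26 V.
Balancing electrons gives n = 1 (lcm of 1 and 1).
ΔG° = −nFE° = −(1)(96485)(+0.26) = -25,086 J = -25.1 kJ.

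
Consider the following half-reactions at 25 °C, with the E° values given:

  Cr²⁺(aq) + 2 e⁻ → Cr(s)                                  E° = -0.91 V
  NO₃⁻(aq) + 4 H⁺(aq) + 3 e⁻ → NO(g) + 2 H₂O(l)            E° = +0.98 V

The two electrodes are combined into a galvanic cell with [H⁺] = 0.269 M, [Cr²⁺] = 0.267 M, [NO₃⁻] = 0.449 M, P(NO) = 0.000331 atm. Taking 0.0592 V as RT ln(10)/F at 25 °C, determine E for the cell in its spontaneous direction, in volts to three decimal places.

+1.924 V

NO₃⁻/NO is the cathode (higher E°), Cr²⁺/Cr the anode: E°cell = +0.98 − (-0.91) = +1.89 V, n = 6.
Overall: 2 NO₃⁻(aq) + 8 H⁺(aq) + 3 Cr(s) → 2 NO(g) + 4 H₂O(l) + 3 Cr²⁺(aq)
Q = P(NO)^2·[Cr²⁺]^3 / ([NO₃⁻]^2·[H⁺]^8); log Q = -3.423.
E = E° − (0.0592/n) log Q = +1.89 − (0.0592/6)(-3.423) = +1.924 V.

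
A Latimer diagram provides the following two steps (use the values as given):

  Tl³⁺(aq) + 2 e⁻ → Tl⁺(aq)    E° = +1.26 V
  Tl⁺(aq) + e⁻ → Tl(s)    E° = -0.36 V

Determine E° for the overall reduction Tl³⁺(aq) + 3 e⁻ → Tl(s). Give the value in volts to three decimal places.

Adding the free-energy changes (−nFE°) of the two steps gives −n₃FE°₃ = −n₁FE°₁ − n₂FE°₂.
E°₃ = (2×+1.26 + 1×-0.36) / 3 = (+2.160) / 3 = +0.720 V.
Simply averaging or adding the two E° values would be wrong; the electron-weighted sum is required.

+0.720 V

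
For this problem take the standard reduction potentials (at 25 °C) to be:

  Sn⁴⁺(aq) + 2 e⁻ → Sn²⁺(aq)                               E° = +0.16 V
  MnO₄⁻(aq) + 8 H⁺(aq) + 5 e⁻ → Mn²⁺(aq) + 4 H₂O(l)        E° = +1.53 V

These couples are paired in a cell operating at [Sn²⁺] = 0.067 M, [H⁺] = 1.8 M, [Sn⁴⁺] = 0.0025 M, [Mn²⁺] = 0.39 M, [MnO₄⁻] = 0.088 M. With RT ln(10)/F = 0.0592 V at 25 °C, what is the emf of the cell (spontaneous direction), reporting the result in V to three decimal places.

MnO₄⁻/Mn²⁺ is the cathode (higher E°), Sn⁴⁺/Sn²⁺ the anode: E°cell = +1.53 − (+0.16) = +1.37 V, n = 10.
Overall: 2 MnO₄⁻(aq) + 16 H⁺(aq) + 5 Sn²⁺(aq) → 2 Mn²⁺(aq) + 8 H₂O(l) + 5 Sn⁴⁺(aq)
Q = [Mn²⁺]^2·[Sn⁴⁺]^5 / ([MnO₄⁻]^2·[H⁺]^16·[Sn²⁺]^5); log Q = -9.932.
E = E° − (0.0592/n) log Q = +1.37 − (0.0592/10)(-9.932) = +1.429 V.

+1.429 V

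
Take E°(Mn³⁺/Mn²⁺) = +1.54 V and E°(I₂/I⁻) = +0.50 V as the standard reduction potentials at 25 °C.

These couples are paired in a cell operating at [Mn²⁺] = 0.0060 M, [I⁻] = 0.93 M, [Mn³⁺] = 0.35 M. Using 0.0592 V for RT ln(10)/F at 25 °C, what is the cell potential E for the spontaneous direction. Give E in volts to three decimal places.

Mn³⁺/Mn²⁺ is the cathode (higher E°), I₂/I⁻ the anode: E°cell = +1.54 − (+0.50) = +1.04 V, n = 2.
Overall: 2 Mn³⁺(aq) + 2 I⁻(aq) → 2 Mn²⁺(aq) + I₂(s)
Q = [Mn²⁺]^2 / ([Mn³⁺]^2·[I⁻]^2); log Q = -3.469.
E = E° − (0.0592/n) log Q = +1.04 − (0.0592/2)(-3.469) = +1.143 V.

+1.143 V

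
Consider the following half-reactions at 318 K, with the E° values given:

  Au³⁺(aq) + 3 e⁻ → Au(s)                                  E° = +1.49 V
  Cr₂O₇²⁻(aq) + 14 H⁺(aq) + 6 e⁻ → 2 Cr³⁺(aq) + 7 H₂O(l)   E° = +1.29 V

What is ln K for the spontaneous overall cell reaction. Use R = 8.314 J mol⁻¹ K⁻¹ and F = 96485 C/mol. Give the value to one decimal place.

43.8

Cathode: Au³⁺/Au; anode: Cr₂O₇²⁻/Cr³⁺. E°cell = (+1.49) − (+1.29) = +0.20 V, with n = 6.
ΔG° = −nFE° = −RT ln K, so ln K = nFE°/(RT) = (6)(96485)(+0.20) / ((8.314)(318)) = 43.793.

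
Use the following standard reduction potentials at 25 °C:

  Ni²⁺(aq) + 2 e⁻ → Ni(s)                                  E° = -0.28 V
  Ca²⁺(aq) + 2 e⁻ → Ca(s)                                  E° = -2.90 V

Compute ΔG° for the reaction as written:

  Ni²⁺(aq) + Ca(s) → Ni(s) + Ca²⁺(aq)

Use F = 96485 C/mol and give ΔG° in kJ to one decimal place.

As written, Ni²⁺/Ni is reduced (cathode) and Ca²⁺/Ca is oxidised (anode), so E°cell = (-0.28) − (-2.90) = +2.62 V.
Balancing electrons gives n = 2.
ΔG° = −nFE° = −(2)(96485)(+2.62) = -505,581 J = -505.6 kJ.

-505.6 kJ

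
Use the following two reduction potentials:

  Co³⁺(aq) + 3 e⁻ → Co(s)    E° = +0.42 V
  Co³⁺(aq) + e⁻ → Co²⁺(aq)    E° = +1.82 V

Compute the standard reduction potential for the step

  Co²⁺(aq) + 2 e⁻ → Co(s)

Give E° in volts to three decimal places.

Sequential free energies add, so n₃E°₃ = n₁E°₁ + n₂E°₂.
With n₃ = 3, and the known step contributing 1×(+1.82) V, the unknown satisfies 2·E° = 3×(+0.42) − 1×(+1.82) = -0.560.
E° = -0.560 / 2 = -0.280 V.

-0.280 V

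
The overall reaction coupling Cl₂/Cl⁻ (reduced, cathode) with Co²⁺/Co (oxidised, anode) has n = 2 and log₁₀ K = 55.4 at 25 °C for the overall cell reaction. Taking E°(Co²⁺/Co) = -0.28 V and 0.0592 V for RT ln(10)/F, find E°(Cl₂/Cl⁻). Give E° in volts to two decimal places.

E°cell = (0.0592/n)·log K = (0.0592/2)(55.4) = +1.640 V.
Since Cl₂/Cl⁻ is the cathode and Co²⁺/Co the anode, E°cell = E°(Cl₂/Cl⁻) − E°(Co²⁺/Co).
So E°(Cl₂/Cl⁻) = E°cell + E°(Co²⁺/Co) = +1.640 + (-0.28) = +1.36 V.

+1.36 V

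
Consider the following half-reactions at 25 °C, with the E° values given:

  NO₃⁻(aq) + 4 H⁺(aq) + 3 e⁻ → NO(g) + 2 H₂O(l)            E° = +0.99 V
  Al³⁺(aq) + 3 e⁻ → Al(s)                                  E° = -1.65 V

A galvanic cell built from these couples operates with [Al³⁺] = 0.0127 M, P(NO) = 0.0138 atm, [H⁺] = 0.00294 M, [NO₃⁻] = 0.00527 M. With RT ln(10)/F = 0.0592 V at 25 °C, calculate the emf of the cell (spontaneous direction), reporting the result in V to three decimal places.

+2.469 V

NO₃⁻/NO is the cathode (higher E°), Al³⁺/Al the anode: E°cell = +0.99 − (-1.65) = +2.64 V, n = 3.
Overall: NO₃⁻(aq) + 4 H⁺(aq) + Al(s) → NO(g) + 2 H₂O(l) + Al³⁺(aq)
Q = P(NO)·[Al³⁺] / ([NO₃⁻]·[H⁺]^4); log Q = 8.648.
E = E° − (0.0592/n) log Q = +2.64 − (0.0592/3)(8.648) = +2.469 V.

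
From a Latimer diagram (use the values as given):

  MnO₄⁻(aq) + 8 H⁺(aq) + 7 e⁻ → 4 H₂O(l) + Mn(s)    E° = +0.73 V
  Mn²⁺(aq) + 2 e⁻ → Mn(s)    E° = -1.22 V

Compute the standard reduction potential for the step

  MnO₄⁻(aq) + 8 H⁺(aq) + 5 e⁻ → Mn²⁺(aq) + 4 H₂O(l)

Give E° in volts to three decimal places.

Sequential free energies add, so n₃E°₃ = n₁E°₁ + n₂E°₂.
With n₃ = 7, and the known step contributing 2×(-1.22) V, the unknown satisfies 5·E° = 7×(+0.73) − 2×(-1.22) = +7.550.
E° = +7.550 / 5 = +1.510 V.

+1.510 V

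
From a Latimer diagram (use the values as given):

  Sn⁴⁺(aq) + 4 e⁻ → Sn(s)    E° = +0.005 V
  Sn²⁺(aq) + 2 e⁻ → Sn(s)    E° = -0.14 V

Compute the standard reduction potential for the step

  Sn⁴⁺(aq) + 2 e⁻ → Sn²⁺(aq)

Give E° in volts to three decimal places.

+0.150 V

Sequential free energies add, so n₃E°₃ = n₁E°₁ + n₂E°₂.
With n₃ = 4, and the known step contributing 2×(-0.14) V, the unknown satisfies 2·E° = 4×(+0.005) − 2×(-0.14) = +0.300.
E° = +0.300 / 2 = +0.150 V.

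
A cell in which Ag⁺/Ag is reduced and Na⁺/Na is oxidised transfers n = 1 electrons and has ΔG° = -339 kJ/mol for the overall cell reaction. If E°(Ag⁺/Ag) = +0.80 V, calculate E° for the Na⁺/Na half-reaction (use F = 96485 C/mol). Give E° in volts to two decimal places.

E°cell = −ΔG°/(nF) = −(-339×10³)/((1)(96485)) = +3.513 V.
Since Ag⁺/Ag is the cathode and Na⁺/Na the anode, E°cell = E°(Ag⁺/Ag) − E°(Na⁺/Na).
So E°(Na⁺/Na) = E°(Ag⁺/Ag) − E°cell = (+0.80) − (+3.513) = -2.71 V.

-2.71 V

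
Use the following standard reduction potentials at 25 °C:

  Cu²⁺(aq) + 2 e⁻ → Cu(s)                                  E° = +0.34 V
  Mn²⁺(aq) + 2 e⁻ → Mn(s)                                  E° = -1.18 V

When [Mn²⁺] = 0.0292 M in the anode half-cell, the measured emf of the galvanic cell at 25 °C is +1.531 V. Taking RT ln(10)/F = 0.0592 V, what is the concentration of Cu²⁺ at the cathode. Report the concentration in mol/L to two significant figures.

Cu²⁺/Cu is the cathode, Mn²⁺/Mn the anode: E°cell = +1.52 V, n = 2.
Overall reaction: Cu²⁺(aq) + Mn(s) → Cu(s) + Mn²⁺(aq); Q = [Mn²⁺]^1/[Cu²⁺]^1.
From E = E° − (0.0592/n) log Q: log Q = (E° − E)·n/0.0592 = (+1.52 − (+1.531))·2/0.0592 = -0.3716.
So 1·log[Cu²⁺] = 1·log(0.0292) − log Q = -1.5346 − (-0.3716) = -1.1630; [Cu²⁺] = 10^(-1.1630) ≈ 0.069 M.

0.069 M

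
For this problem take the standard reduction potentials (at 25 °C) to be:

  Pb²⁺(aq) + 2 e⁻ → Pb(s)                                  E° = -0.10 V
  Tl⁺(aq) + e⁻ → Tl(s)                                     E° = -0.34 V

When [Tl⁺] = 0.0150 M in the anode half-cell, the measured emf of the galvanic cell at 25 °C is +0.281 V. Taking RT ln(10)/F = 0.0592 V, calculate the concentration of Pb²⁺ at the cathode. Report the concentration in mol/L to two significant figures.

0.0055 M

Pb²⁺/Pb is the cathode, Tl⁺/Tl the anode: E°cell = +0.24 V, n = 2.
Overall reaction: Pb²⁺(aq) + 2 Tl(s) → Pb(s) + 2 Tl⁺(aq); Q = [Tl⁺]^2/[Pb²⁺]^1.
From E = E° − (0.0592/n) log Q: log Q = (E° − E)·n/0.0592 = (+0.24 − (+0.281))·2/0.0592 = -1.3851.
So 1·log[Pb²⁺] = 2·log(0.015) − log Q = -3.6478 − (-1.3851) = -2.2627; [Pb²⁺] = 10^(-2.2627) ≈ 0.0055 M.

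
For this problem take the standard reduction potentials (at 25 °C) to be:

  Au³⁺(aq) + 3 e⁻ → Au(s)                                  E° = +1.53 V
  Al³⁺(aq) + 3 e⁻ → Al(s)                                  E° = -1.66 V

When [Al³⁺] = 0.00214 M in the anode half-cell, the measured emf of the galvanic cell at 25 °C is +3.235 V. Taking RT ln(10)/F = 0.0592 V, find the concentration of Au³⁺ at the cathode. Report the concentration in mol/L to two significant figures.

Au³⁺/Au is the cathode, Al³⁺/Al the anode: E°cell = +3.19 V, n = 3.
Overall reaction: Au³⁺(aq) + Al(s) → Au(s) + Al³⁺(aq); Q = [Al³⁺]^1/[Au³⁺]^1.
From E = E° − (0.0592/n) log Q: log Q = (E° − E)·n/0.0592 = (+3.19 − (+3.235))·3/0.0592 = -2.2804.
So 1·log[Au³⁺] = 1·log(0.00214) − log Q = -2.6696 − (-2.2804) = -0.3892; [Au³⁺] = 10^(-0.3892) ≈ 0.41 M.

0.41 M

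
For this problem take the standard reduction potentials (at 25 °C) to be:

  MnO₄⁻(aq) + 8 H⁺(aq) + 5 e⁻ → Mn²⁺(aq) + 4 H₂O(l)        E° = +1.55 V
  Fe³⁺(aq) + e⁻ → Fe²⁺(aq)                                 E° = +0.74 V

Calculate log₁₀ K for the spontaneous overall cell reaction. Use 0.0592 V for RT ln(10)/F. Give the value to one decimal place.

68.4

Cathode: MnO₄⁻/Mn²⁺; anode: Fe³⁺/Fe²⁺. E°cell = +0.81 V, n = 5.
log K = nE°cell / 0.0592 = (5)(+0.81) / 0.0592 = 68.4.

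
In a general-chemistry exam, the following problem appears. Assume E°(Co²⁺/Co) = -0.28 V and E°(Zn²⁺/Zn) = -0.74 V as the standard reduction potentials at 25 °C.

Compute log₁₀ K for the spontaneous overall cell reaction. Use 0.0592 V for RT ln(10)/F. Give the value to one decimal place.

Cathode: Co²⁺/Co; anode: Zn²⁺/Zn. E°cell = +0.46 V, n = 2.
log K = nE°cell / 0.0592 = (2)(+0.46) / 0.0592 = 15.5.

15.5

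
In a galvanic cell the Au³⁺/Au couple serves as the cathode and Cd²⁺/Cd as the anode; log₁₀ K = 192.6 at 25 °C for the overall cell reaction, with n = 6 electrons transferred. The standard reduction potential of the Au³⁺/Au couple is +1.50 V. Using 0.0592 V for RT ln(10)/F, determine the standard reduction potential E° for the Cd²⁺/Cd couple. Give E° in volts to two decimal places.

E°cell = (0.0592/n)·log K = (0.0592/6)(192.6) = +1.900 V.
Since Au³⁺/Au is the cathode and Cd²⁺/Cd the anode, E°cell = E°(Au³⁺/Au) − E°(Cd²⁺/Cd).
So E°(Cd²⁺/Cd) = E°(Au³⁺/Au) − E°cell = (+1.50) − (+1.900) = -0.40 V.

-0.40 V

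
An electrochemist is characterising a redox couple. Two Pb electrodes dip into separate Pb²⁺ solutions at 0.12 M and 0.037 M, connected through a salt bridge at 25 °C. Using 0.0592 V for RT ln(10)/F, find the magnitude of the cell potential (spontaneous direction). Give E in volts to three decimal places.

+0.015 V

For a concentration cell E°cell = 0. The 0.12 M side is the cathode (reduction is favoured where [Pb²⁺] is higher).
With n = 2, E = −(0.0592/2) log([Pb²⁺]ₐₙ/[Pb²⁺]꜀ₐₜ) = −(0.0592/2) log(0.037/0.12) = −(0.0592/2)(-0.511) = +0.015 V.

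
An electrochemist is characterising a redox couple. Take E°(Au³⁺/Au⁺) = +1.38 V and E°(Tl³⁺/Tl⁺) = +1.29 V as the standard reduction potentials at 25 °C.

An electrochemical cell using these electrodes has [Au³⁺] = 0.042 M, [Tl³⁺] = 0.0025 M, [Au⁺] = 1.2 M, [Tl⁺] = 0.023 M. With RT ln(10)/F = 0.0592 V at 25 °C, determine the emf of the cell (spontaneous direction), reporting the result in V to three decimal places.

+0.075 V

Au³⁺/Au⁺ is the cathode (higher E°), Tl³⁺/Tl⁺ the anode: E°cell = +1.38 − (+1.29) = +0.09 V, n = 2.
Overall: Au³⁺(aq) + Tl⁺(aq) → Au⁺(aq) + Tl³⁺(aq)
Q = [Au⁺]·[Tl³⁺] / ([Au³⁺]·[Tl⁺]); log Q = 0.492.
E = E° − (0.0592/n) log Q = +0.09 − (0.0592/2)(0.492) = +0.075 V.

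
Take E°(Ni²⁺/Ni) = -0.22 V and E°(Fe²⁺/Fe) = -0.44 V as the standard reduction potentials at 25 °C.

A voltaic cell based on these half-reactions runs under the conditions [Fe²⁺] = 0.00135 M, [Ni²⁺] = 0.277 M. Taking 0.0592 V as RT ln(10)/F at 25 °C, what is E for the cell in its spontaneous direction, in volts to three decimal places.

+0.288 V

Ni²⁺/Ni is the cathode (higher E°), Fe²⁺/Fe the anode: E°cell = -0.22 − (-0.44) = +0.22 V, n = 2.
Overall: Ni²⁺(aq) + Fe(s) → Ni(s) + Fe²⁺(aq)
Q = [Fe²⁺] / ([Ni²⁺]); log Q = -2.312.
E = E° − (0.0592/n) log Q = +0.22 − (0.0592/2)(-2.312) = +0.288 V.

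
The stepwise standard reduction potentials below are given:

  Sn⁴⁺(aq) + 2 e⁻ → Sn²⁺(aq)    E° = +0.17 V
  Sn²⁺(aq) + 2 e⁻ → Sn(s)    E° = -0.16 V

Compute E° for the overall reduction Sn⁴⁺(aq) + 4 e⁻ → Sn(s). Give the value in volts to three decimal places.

+0.005 V

Adding the free-energy changes (−nFE°) of the two steps gives −n₃FE°₃ = −n₁FE°₁ − n₂FE°₂.
E°₃ = (2×+0.17 + 2×-0.16) / 4 = (+0.020) / 4 = +0.005 V.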